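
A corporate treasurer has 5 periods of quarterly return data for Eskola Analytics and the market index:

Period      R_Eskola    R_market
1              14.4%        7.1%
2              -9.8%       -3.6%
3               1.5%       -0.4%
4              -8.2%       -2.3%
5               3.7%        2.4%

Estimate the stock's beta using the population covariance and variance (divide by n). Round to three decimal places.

2.256

Mean R_i = (14.4 − 9.8 + 1.5 − 8.2 + 3.7) / 5 = 0.3200%
Mean R_m = (7.1 − 3.6 − 0.4 − 2.3 + 2.4) / 5 = 0.6400%
Σ(R_i − R̄_i)(R_m − R̄_m) = 163.6360  ⇒  Cov = 163.6360 / 5 = 32.7272
Σ(R_m − R̄_m)² = 72.5320  ⇒  Var(R_m) = 72.5320 / 5 = 14.5064
β = Cov / Var(R_m) = 32.7272 / 14.5064 = 2.2561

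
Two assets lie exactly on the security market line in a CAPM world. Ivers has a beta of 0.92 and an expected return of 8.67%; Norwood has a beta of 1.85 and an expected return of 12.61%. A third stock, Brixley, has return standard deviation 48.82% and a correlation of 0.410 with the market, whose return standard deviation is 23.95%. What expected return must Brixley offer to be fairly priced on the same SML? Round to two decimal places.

MRP = (12.61% − 8.67%) / (1.85 − 0.92) = 4.2366%
R_f = 8.67% − 0.92 × 4.2366% = 4.7723%
β_Brixley = ρ·σ_i/σ_m = 0.410 × 48.82 / 23.95 = 0.8357
E(R_Brixley) = R_f + β × MRP = 4.7723% + 0.8357 × 4.2366% = 8.31%

8.31%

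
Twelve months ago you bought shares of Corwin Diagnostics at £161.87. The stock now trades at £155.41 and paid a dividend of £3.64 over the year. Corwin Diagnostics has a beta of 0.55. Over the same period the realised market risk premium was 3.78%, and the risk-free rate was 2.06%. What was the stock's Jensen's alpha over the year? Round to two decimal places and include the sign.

Realised HPR = (P1 + D1 − P0) / P0 = (155.41 + 3.64 − 161.87) / 161.87 = -2.82 / 161.87 = -1.7421%
CAPM required = R_f + β·MRP = 2.06% + 0.55 × 3.78% = 4.1390%
α = realised − required = -1.7421% − 4.1390% = -5.88%

-5.88%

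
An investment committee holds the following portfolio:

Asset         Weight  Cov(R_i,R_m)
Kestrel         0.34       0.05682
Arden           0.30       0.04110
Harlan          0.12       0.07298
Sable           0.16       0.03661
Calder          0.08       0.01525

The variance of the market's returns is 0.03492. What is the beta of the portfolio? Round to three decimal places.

β_Kestrel = 0.05682 / 0.03492 = 1.6271
β_Arden = 0.04110 / 0.03492 = 1.1770
β_Harlan = 0.07298 / 0.03492 = 2.0899
β_Sable = 0.03661 / 0.03492 = 1.0484
β_Calder = 0.01525 / 0.03492 = 0.4367
β_P = Σ w_i β_i = 0.34×1.6271 + 0.30×1.1770 + 0.12×2.0899 + 0.16×1.0484 + 0.08×0.4367 = 1.3598

1.360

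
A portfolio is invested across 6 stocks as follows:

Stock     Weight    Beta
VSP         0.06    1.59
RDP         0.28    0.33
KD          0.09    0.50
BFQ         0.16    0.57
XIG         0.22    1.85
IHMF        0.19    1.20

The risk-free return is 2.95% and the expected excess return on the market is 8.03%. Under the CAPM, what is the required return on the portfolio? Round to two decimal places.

10.65%

β_P = Σ w_i β_i = 0.06×1.59 + 0.28×0.33 + 0.09×0.50 + 0.16×0.57 + 0.22×1.85 + 0.19×1.20 = 0.9590
E(R_P) = R_f + β_P × MRP = 2.95% + 0.9590 × 8.03% = 10.65%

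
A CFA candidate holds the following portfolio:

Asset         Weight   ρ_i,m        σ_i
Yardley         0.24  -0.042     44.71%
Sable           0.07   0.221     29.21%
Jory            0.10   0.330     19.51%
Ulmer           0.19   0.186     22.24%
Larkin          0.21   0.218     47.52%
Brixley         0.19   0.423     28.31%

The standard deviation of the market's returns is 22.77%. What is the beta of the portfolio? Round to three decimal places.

β_Yardley = -0.042 × 44.71% / 22.77% = -0.0825
β_Sable = 0.221 × 29.21% / 22.77% = 0.2835
β_Jory = 0.330 × 19.51% / 22.77% = 0.2828
β_Ulmer = 0.186 × 22.24% / 22.77% = 0.1817
β_Larkin = 0.218 × 47.52% / 22.77% = 0.4550
β_Brixley = 0.423 × 28.31% / 22.77% = 0.5259
β_P = Σ w_i β_i = 0.24×-0.0825 + 0.07×0.2835 + 0.10×0.2828 + 0.19×0.1817 + 0.21×0.4550 + 0.19×0.5259 = 0.2583

0.258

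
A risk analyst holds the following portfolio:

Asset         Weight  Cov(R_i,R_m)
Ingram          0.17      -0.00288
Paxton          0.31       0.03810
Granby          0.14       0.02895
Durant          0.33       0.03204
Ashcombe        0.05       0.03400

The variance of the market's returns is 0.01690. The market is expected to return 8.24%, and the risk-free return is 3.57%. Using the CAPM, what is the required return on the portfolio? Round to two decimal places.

11.21%

β_Ingram = -0.00288 / 0.01690 = -0.1704
β_Paxton = 0.03810 / 0.01690 = 2.2544
β_Granby = 0.02895 / 0.01690 = 1.7130
β_Durant = 0.03204 / 0.01690 = 1.8959
β_Ashcombe = 0.03400 / 0.01690 = 2.0118
β_P = Σ w_i β_i = 0.17×-0.1704 + 0.31×2.2544 + 0.14×1.7130 + 0.33×1.8959 + 0.05×2.0118 = 1.6360
MRP = 8.24% − 3.57% = 4.67%
E(R_P) = R_f + β_P × MRP = 3.57% + 1.6360 × 4.67% = 11.21%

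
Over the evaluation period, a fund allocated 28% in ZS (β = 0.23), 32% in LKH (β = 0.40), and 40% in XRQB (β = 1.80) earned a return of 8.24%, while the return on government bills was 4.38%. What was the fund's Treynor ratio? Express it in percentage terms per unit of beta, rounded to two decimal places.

β_P = 0.28×0.23 + 0.32×0.40 + 0.40×1.80 = 0.9124
Treynor = (R_P − R_f) / β_P = (8.24% − 4.38%) / 0.9124 = 3.86% / 0.9124 = 4.23%

4.23%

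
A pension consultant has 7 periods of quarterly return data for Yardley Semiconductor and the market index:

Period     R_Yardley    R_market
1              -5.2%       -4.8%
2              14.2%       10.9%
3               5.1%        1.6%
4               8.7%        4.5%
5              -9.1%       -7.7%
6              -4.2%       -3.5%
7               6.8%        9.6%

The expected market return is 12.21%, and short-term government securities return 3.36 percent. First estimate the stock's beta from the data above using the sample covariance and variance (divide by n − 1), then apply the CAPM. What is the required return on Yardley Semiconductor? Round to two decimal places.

Mean R_i = (-5.2 + 14.2 + 5.1 + 8.7 − 9.1 − 4.2 + 6.8) / 7 = 2.3286%
Mean R_m = (-4.8 + 10.9 + 1.6 + 4.5 − 7.7 − 3.5 + 9.6) / 7 = 1.5143%
Σ(R_i − R̄_i)(R_m − R̄_m) = 352.4171  ⇒  Cov = 352.4171 / 6 = 58.7362
Σ(R_m − R̄_m)² = 312.3086  ⇒  Var(R_m) = 312.3086 / 6 = 52.0514
β = Cov / Var(R_m) = 58.7362 / 52.0514 = 1.1284
MRP = 12.21% − 3.36% = 8.85%
E(R) = R_f + β × MRP = 3.36% + 1.1284 × 8.85% = 13.35%

13.35%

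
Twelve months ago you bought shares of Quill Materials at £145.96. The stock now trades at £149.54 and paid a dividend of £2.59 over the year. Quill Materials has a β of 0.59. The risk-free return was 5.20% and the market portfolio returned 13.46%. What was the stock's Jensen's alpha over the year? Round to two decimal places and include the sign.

Realised HPR = (P1 + D1 − P0) / P0 = (149.54 + 2.59 − 145.96) / 145.96 = 6.17 / 145.96 = 4.2272%
MRP = 13.46% − 5.20% = 8.26%
CAPM required = R_f + β·MRP = 5.20% + 0.59 × 8.26% = 10.0734%
α = realised − required = 4.2272% − 10.0734% = -5.85%

-5.85%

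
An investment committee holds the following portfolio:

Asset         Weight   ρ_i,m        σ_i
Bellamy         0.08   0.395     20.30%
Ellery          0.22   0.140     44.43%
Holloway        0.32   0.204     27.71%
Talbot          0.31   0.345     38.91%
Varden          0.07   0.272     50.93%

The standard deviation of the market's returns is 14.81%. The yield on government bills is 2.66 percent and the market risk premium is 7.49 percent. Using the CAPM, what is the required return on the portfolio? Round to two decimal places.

7.19%

β_Bellamy = 0.395 × 20.30% / 14.81% = 0.5414
β_Ellery = 0.140 × 44.43% / 14.81% = 0.4200
β_Holloway = 0.204 × 27.71% / 14.81% = 0.3817
β_Talbot = 0.345 × 38.91% / 14.81% = 0.9064
β_Varden = 0.272 × 50.93% / 14.81% = 0.9354
β_P = Σ w_i β_i = 0.08×0.5414 + 0.22×0.4200 + 0.32×0.3817 + 0.31×0.9064 + 0.07×0.9354 = 0.6043
E(R_P) = R_f + β_P × MRP = 2.66% + 0.6043 × 7.49% = 7.19%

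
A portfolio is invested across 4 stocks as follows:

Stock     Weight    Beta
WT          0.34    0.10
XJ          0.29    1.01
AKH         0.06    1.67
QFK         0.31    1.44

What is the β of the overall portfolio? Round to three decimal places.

0.874

β_P = Σ w_i β_i = 0.34×0.10 + 0.29×1.01 + 0.06×1.67 + 0.31×1.44 = 0.8735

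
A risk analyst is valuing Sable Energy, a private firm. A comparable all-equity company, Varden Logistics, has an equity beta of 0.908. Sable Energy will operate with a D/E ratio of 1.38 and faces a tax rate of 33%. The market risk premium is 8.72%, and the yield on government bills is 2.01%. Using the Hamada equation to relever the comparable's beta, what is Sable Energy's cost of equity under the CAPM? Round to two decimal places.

17.25%

β_L = β_U × [1 + (1 − t)(D/E)] = 0.908 × [1 + (1 − 0.33) × 1.38]
    = 0.908 × [1 + 0.67 × 1.38] = 0.908 × 1.9246 = 1.7475
E(R) = R_f + β_L × MRP = 2.01% + 1.7475 × 8.72% = 17.25%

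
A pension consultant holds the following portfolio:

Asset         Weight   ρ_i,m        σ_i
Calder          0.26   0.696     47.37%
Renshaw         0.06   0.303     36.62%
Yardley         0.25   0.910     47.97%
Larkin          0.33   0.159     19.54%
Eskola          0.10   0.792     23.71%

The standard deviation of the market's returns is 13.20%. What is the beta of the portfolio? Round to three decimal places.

β_Calder = 0.696 × 47.37% / 13.20% = 2.4977
β_Renshaw = 0.303 × 36.62% / 13.20% = 0.8406
β_Yardley = 0.910 × 47.97% / 13.20% = 3.3070
β_Larkin = 0.159 × 19.54% / 13.20% = 0.2354
β_Eskola = 0.792 × 23.71% / 13.20% = 1.4226
β_P = Σ w_i β_i = 0.26×2.4977 + 0.06×0.8406 + 0.25×3.3070 + 0.33×0.2354 + 0.10×1.4226 = 1.7465

1.747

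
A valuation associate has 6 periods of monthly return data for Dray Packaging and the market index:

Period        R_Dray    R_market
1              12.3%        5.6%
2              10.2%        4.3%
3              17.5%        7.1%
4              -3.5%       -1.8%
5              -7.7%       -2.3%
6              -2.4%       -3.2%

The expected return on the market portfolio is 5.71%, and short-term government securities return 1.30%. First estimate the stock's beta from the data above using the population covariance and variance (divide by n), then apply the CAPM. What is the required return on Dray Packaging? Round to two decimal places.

Mean R_i = (12.3 + 10.2 + 17.5 − 3.5 − 7.7 − 2.4) / 6 = 4.4000%
Mean R_m = (5.6 + 4.3 + 7.1 − 1.8 − 2.3 − 3.2) / 6 = 1.6167%
Σ(R_i − R̄_i)(R_m − R̄_m) = 226.0000  ⇒  Cov = 226.0000 / 6 = 37.6667
Σ(R_m − R̄_m)² = 103.3483  ⇒  Var(R_m) = 103.3483 / 6 = 17.2247
β = Cov / Var(R_m) = 37.6667 / 17.2247 = 2.1868
MRP = 5.71% − 1.30% = 4.41%
E(R) = R_f + β × MRP = 1.30% + 2.1868 × 4.41% = 10.94%

10.94%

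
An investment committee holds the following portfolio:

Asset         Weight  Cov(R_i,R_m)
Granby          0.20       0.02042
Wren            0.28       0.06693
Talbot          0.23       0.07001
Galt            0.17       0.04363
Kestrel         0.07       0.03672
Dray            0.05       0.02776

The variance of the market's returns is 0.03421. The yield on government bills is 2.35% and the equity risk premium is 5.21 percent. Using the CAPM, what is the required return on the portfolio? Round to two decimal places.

β_Granby = 0.02042 / 0.03421 = 0.5969
β_Wren = 0.06693 / 0.03421 = 1.9564
β_Talbot = 0.07001 / 0.03421 = 2.0465
β_Galt = 0.04363 / 0.03421 = 1.2754
β_Kestrel = 0.03672 / 0.03421 = 1.0734
β_Dray = 0.02776 / 0.03421 = 0.8115
β_P = Σ w_i β_i = 0.20×0.5969 + 0.28×1.9564 + 0.23×2.0465 + 0.17×1.2754 + 0.07×1.0734 + 0.05×0.8115 = 1.4704
E(R_P) = R_f + β_P × MRP = 2.35% + 1.4704 × 5.21% = 10.01%

10.01%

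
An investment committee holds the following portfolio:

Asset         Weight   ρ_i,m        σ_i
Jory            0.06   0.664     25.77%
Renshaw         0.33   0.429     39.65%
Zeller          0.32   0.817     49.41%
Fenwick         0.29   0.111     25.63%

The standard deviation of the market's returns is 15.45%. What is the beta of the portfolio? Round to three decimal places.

1.319

β_Jory = 0.664 × 25.77% / 15.45% = 1.1075
β_Renshaw = 0.429 × 39.65% / 15.45% = 1.1010
β_Zeller = 0.817 × 49.41% / 15.45% = 2.6128
β_Fenwick = 0.111 × 25.63% / 15.45% = 0.1841
β_P = Σ w_i β_i = 0.06×1.1075 + 0.33×1.1010 + 0.32×2.6128 + 0.29×0.1841 = 1.3193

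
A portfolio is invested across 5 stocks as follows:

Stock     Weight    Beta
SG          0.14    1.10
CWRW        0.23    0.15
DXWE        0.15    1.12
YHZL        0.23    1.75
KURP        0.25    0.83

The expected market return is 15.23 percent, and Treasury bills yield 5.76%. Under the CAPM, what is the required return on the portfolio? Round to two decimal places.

14.91%

β_P = Σ w_i β_i = 0.14×1.10 + 0.23×0.15 + 0.15×1.12 + 0.23×1.75 + 0.25×0.83 = 0.9665
MRP = 15.23% − 5.76% = 9.47%
E(R_P) = R_f + β_P × MRP = 5.76% + 0.9665 × 9.47% = 14.91%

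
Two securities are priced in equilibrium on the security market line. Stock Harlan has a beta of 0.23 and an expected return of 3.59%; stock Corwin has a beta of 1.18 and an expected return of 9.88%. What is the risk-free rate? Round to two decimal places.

Both satisfy E(R) = R_f + β·MRP, so the slope of the SML is
MRP = (9.88% − 3.59%) / (1.18 − 0.23) = 6.29% / 0.95 = 6.6211%
R_f = E(R_Harlan) − β_Harlan·MRP = 3.59% − 0.23 × 6.6211% = 2.0671%

2.07%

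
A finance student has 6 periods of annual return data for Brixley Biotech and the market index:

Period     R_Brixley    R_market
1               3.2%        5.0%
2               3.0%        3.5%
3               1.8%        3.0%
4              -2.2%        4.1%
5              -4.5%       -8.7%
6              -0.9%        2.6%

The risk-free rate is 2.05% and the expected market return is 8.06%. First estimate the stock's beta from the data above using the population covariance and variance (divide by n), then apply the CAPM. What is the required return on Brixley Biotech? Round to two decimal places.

4.77%

Mean R_i = (3.2 + 3.0 + 1.8 − 2.2 − 4.5 − 0.9) / 6 = 0.0667%
Mean R_m = (5.0 + 3.5 + 3.0 + 4.1 − 8.7 + 2.6) / 6 = 1.5833%
Σ(R_i − R̄_i)(R_m − R̄_m) = 59.0567  ⇒  Cov = 59.0567 / 6 = 9.8428
Σ(R_m − R̄_m)² = 130.4683  ⇒  Var(R_m) = 130.4683 / 6 = 21.7447
β = Cov / Var(R_m) = 9.8428 / 21.7447 = 0.4527
MRP = 8.06% − 2.05% = 6.01%
E(R) = R_f + β × MRP = 2.05% + 0.4527 × 6.01% = 4.77%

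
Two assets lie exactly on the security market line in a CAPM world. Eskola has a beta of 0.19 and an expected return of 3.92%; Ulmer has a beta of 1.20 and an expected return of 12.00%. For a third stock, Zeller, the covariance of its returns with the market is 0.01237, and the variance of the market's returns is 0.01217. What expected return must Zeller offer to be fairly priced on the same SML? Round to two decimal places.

10.53%

MRP = (12.00% − 3.92%) / (1.20 − 0.19) = 8.0000%
R_f = 3.92% − 0.19 × 8.0000% = 2.4000%
β_Zeller = Cov / Var(R_m) = 0.01237 / 0.01217 = 1.0164
E(R_Zeller) = R_f + β × MRP = 2.4000% + 1.0164 × 8.0000% = 10.53%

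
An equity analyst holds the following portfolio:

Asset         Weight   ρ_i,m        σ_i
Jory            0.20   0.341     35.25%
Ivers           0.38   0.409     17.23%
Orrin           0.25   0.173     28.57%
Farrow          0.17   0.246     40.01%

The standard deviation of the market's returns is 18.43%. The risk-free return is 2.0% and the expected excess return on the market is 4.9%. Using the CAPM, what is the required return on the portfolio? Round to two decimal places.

4.12%

β_Jory = 0.341 × 35.25% / 18.43% = 0.6522
β_Ivers = 0.409 × 17.23% / 18.43% = 0.3824
β_Orrin = 0.173 × 28.57% / 18.43% = 0.2682
β_Farrow = 0.246 × 40.01% / 18.43% = 0.5340
β_P = Σ w_i β_i = 0.20×0.6522 + 0.38×0.3824 + 0.25×0.2682 + 0.17×0.5340 = 0.4336
E(R_P) = R_f + β_P × MRP = 2.0% + 0.4336 × 4.9% = 4.12%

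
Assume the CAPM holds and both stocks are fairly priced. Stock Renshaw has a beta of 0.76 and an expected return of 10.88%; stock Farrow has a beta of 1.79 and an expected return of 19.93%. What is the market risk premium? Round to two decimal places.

8.79%

Both satisfy E(R) = R_f + β·MRP, so the slope of the SML is
MRP = (19.93% − 10.88%) / (1.79 − 0.76) = 9.05% / 1.03 = 8.7864%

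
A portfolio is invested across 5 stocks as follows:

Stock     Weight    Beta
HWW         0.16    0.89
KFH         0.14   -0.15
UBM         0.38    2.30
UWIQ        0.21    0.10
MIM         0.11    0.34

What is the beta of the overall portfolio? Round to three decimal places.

β_P = Σ w_i β_i = 0.16×0.89 + 0.14×-0.15 + 0.38×2.30 + 0.21×0.10 + 0.11×0.34 = 1.0538

1.054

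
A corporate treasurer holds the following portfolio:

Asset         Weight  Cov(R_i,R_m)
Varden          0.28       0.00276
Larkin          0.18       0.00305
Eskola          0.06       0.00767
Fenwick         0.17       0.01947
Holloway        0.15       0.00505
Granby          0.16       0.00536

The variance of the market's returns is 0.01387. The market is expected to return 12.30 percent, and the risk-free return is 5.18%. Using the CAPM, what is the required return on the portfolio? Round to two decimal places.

β_Varden = 0.00276 / 0.01387 = 0.1990
β_Larkin = 0.00305 / 0.01387 = 0.2199
β_Eskola = 0.00767 / 0.01387 = 0.5530
β_Fenwick = 0.01947 / 0.01387 = 1.4037
β_Holloway = 0.00505 / 0.01387 = 0.3641
β_Granby = 0.00536 / 0.01387 = 0.3864
β_P = Σ w_i β_i = 0.28×0.1990 + 0.18×0.2199 + 0.06×0.5530 + 0.17×1.4037 + 0.15×0.3641 + 0.16×0.3864 = 0.4836
MRP = 12.30% − 5.18% = 7.12%
E(R_P) = R_f + β_P × MRP = 5.18% + 0.4836 × 7.12% = 8.62%

8.62%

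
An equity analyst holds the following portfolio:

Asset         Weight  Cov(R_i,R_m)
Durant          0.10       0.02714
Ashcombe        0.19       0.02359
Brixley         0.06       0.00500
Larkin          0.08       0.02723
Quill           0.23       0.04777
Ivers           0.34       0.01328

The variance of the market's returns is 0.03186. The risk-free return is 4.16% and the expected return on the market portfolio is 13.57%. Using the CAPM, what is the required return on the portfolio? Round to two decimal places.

11.60%

β_Durant = 0.02714 / 0.03186 = 0.8519
β_Ashcombe = 0.02359 / 0.03186 = 0.7404
β_Brixley = 0.00500 / 0.03186 = 0.1569
β_Larkin = 0.02723 / 0.03186 = 0.8547
β_Quill = 0.04777 / 0.03186 = 1.4994
β_Ivers = 0.01328 / 0.03186 = 0.4168
β_P = Σ w_i β_i = 0.10×0.8519 + 0.19×0.7404 + 0.06×0.1569 + 0.08×0.8547 + 0.23×1.4994 + 0.34×0.4168 = 0.7902
MRP = 13.57% − 4.16% = 9.41%
E(R_P) = R_f + β_P × MRP = 4.16% + 0.7902 × 9.41% = 11.60%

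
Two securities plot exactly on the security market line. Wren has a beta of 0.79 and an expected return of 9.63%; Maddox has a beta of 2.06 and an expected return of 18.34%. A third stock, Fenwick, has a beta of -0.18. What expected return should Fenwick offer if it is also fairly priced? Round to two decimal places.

MRP (SML slope) = (18.34% − 9.63%) / (2.06 − 0.79) = 8.71% / 1.27 = 6.8583%
R_f (intercept) = 9.63% − 0.79 × 6.8583% = 4.2119%
E(R_Fenwick) = R_f + β × MRP = 4.2119% + -0.18 × 6.8583% = 2.98%

2.98%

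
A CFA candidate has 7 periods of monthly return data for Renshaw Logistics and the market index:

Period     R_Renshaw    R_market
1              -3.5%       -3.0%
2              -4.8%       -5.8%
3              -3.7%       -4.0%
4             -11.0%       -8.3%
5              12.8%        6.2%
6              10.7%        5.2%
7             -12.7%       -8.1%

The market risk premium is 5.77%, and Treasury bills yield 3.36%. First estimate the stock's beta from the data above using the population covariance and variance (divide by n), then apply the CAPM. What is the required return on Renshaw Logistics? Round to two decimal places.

Mean R_i = (-3.5 − 4.8 − 3.7 − 11.0 + 12.8 + 10.7 − 12.7) / 7 = -1.7429%
Mean R_m = (-3.0 − 5.8 − 4.0 − 8.3 + 6.2 + 5.2 − 8.1) / 7 = -2.5429%
Σ(R_i − R̄_i)(R_m − R̄_m) = 351.2871  ⇒  Cov = 351.2871 / 7 = 50.1839
Σ(R_m − R̄_m)² = 213.3571  ⇒  Var(R_m) = 213.3571 / 7 = 30.4796
β = Cov / Var(R_m) = 50.1839 / 30.4796 = 1.6465
E(R) = R_f + β × MRP = 3.36% + 1.6465 × 5.77% = 12.86%

12.86%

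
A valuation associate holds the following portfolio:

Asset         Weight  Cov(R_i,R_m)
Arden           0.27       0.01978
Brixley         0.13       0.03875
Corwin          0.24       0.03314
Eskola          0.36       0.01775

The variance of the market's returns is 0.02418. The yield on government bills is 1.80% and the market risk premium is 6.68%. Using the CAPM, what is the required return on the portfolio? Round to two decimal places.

β_Arden = 0.01978 / 0.02418 = 0.8180
β_Brixley = 0.03875 / 0.02418 = 1.6026
β_Corwin = 0.03314 / 0.02418 = 1.3706
β_Eskola = 0.01775 / 0.02418 = 0.7341
β_P = Σ w_i β_i = 0.27×0.8180 + 0.13×1.6026 + 0.24×1.3706 + 0.36×0.7341 = 1.0224
E(R_P) = R_f + β_P × MRP = 1.80% + 1.0224 × 6.68% = 8.63%

8.63%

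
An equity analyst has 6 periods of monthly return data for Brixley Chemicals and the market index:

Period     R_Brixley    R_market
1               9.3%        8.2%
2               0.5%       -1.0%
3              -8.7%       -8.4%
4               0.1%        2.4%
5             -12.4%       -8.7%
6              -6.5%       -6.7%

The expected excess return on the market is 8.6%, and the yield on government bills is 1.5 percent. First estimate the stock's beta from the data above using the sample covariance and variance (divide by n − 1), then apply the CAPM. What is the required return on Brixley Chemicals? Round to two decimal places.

11.11%

Mean R_i = (9.3 + 0.5 − 8.7 + 0.1 − 12.4 − 6.5) / 6 = -2.9500%
Mean R_m = (8.2 − 1.0 − 8.4 + 2.4 − 8.7 − 6.7) / 6 = -2.3667%
Σ(R_i − R̄_i)(R_m − R̄_m) = 258.6200  ⇒  Cov = 258.6200 / 5 = 51.7240
Σ(R_m − R̄_m)² = 231.5333  ⇒  Var(R_m) = 231.5333 / 5 = 46.3067
β = Cov / Var(R_m) = 51.7240 / 46.3067 = 1.1170
E(R) = R_f + β × MRP = 1.5% + 1.1170 × 8.6% = 11.11%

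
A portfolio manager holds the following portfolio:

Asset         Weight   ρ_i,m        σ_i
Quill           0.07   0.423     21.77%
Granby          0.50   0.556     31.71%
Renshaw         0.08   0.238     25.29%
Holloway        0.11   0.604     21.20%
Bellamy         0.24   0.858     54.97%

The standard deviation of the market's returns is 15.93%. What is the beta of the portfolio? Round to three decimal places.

β_Quill = 0.423 × 21.77% / 15.93% = 0.5781
β_Granby = 0.556 × 31.71% / 15.93% = 1.1068
β_Renshaw = 0.238 × 25.29% / 15.93% = 0.3778
β_Holloway = 0.604 × 21.20% / 15.93% = 0.8038
β_Bellamy = 0.858 × 54.97% / 15.93% = 2.9607
β_P = Σ w_i β_i = 0.07×0.5781 + 0.50×1.1068 + 0.08×0.3778 + 0.11×0.8038 + 0.24×2.9607 = 1.4231

1.423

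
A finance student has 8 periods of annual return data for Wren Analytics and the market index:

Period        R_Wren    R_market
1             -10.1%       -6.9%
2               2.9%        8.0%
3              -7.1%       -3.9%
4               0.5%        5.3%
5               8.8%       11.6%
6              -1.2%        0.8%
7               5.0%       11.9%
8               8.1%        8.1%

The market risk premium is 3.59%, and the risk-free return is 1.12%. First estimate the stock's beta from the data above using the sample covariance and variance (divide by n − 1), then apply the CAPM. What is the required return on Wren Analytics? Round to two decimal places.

4.44%

Mean R_i = (-10.1 + 2.9 − 7.1 + 0.5 + 8.8 − 1.2 + 5.0 + 8.1) / 8 = 0.8625%
Mean R_m = (-6.9 + 8.0 − 3.9 + 5.3 + 11.6 + 0.8 + 11.9 + 8.1) / 8 = 4.3625%
Σ(R_i − R̄_i)(R_m − R̄_m) = 319.3588  ⇒  Cov = 319.3588 / 7 = 45.6227
Σ(R_m − R̄_m)² = 345.0788  ⇒  Var(R_m) = 345.0788 / 7 = 49.2970
β = Cov / Var(R_m) = 45.6227 / 49.2970 = 0.9255
E(R) = R_f + β × MRP = 1.12% + 0.9255 × 3.59% = 4.44%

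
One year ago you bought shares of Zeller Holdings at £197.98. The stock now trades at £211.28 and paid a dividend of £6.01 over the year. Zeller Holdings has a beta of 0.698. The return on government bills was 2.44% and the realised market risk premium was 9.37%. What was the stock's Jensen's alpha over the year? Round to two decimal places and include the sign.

+0.77%

Realised HPR = (P1 + D1 − P0) / P0 = (211.28 + 6.01 − 197.98) / 197.98 = 19.31 / 197.98 = 9.7535%
CAPM required = R_f + β·MRP = 2.44% + 0.698 × 9.37% = 8.98026%
α = realised − required = 9.7535% − 8.98026% = +0.77%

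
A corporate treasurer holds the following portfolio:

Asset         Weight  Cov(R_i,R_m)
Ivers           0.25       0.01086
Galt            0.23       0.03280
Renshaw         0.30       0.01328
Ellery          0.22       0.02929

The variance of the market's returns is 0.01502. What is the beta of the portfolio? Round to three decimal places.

1.377

β_Ivers = 0.01086 / 0.01502 = 0.7230
β_Galt = 0.03280 / 0.01502 = 2.1838
β_Renshaw = 0.01328 / 0.01502 = 0.8842
β_Ellery = 0.02929 / 0.01502 = 1.9501
β_P = Σ w_i β_i = 0.25×0.7230 + 0.23×2.1838 + 0.30×0.8842 + 0.22×1.9501 = 1.3773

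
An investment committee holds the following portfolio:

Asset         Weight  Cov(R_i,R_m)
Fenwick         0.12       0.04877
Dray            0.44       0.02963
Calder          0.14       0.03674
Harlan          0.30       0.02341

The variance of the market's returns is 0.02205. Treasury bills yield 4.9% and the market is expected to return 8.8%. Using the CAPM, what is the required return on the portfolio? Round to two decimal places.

10.39%

β_Fenwick = 0.04877 / 0.02205 = 2.2118
β_Dray = 0.02963 / 0.02205 = 1.3438
β_Calder = 0.03674 / 0.02205 = 1.6662
β_Harlan = 0.02341 / 0.02205 = 1.0617
β_P = Σ w_i β_i = 0.12×2.2118 + 0.44×1.3438 + 0.14×1.6662 + 0.30×1.0617 = 1.4085
MRP = 8.8% − 4.9% = 3.90%
E(R_P) = R_f + β_P × MRP = 4.9% + 1.4085 × 3.9% = 10.39%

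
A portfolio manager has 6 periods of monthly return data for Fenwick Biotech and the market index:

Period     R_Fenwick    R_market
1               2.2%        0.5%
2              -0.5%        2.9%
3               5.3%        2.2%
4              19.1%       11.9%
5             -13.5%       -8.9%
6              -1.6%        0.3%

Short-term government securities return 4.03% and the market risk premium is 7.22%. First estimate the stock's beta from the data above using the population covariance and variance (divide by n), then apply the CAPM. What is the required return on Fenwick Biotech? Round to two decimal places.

Mean R_i = (2.2 − 0.5 + 5.3 + 19.1 − 13.5 − 1.6) / 6 = 1.8333%
Mean R_m = (0.5 + 2.9 + 2.2 + 11.9 − 8.9 + 0.3) / 6 = 1.4833%
Σ(R_i − R̄_i)(R_m − R̄_m) = 341.9533  ⇒  Cov = 341.9533 / 6 = 56.9922
Σ(R_m − R̄_m)² = 221.2083  ⇒  Var(R_m) = 221.2083 / 6 = 36.8681
β = Cov / Var(R_m) = 56.9922 / 36.8681 = 1.5458
E(R) = R_f + β × MRP = 4.03% + 1.5458 × 7.22% = 15.19%

15.19%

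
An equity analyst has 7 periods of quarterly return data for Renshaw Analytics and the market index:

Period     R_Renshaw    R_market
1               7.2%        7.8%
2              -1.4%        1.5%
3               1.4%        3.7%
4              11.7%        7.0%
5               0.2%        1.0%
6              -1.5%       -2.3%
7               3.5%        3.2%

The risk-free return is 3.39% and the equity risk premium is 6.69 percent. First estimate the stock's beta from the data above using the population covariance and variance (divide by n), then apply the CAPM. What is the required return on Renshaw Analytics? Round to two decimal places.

11.55%

Mean R_i = (7.2 − 1.4 + 1.4 + 11.7 + 0.2 − 1.5 + 3.5) / 7 = 3.0143%
Mean R_m = (7.8 + 1.5 + 3.7 + 7.0 + 1.0 − 2.3 + 3.2) / 7 = 3.1286%
Σ(R_i − R̄_i)(R_m − R̄_m) = 89.9771  ⇒  Cov = 89.9771 / 7 = 12.8539
Σ(R_m − R̄_m)² = 73.7943  ⇒  Var(R_m) = 73.7943 / 7 = 10.5420
β = Cov / Var(R_m) = 12.8539 / 10.5420 = 1.2193
E(R) = R_f + β × MRP = 3.39% + 1.2193 × 6.69% = 11.55%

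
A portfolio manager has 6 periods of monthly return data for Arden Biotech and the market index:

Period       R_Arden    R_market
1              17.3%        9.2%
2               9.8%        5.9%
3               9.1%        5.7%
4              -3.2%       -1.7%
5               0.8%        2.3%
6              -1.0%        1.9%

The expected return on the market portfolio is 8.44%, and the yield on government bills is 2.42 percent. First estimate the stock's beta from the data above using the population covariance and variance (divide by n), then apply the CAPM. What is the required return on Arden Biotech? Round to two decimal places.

Mean R_i = (17.3 + 9.8 + 9.1 − 3.2 + 0.8 − 1.0) / 6 = 5.4667%
Mean R_m = (9.2 + 5.9 + 5.7 − 1.7 + 2.3 + 1.9) / 6 = 3.8833%
Σ(R_i − R̄_i)(R_m − R̄_m) = 146.8567  ⇒  Cov = 146.8567 / 6 = 24.4761
Σ(R_m − R̄_m)² = 73.2483  ⇒  Var(R_m) = 73.2483 / 6 = 12.2081
β = Cov / Var(R_m) = 24.4761 / 12.2081 = 2.0049
MRP = 8.44% − 2.42% = 6.02%
E(R) = R_f + β × MRP = 2.42% + 2.0049 × 6.02% = 14.49%

14.49%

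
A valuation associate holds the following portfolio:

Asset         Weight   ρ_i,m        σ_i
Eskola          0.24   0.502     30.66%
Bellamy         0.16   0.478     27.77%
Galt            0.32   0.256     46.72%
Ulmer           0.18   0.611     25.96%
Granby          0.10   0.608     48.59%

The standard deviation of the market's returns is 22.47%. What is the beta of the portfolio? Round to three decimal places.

0.688

β_Eskola = 0.502 × 30.66% / 22.47% = 0.6850
β_Bellamy = 0.478 × 27.77% / 22.47% = 0.5907
β_Galt = 0.256 × 46.72% / 22.47% = 0.5323
β_Ulmer = 0.611 × 25.96% / 22.47% = 0.7059
β_Granby = 0.608 × 48.59% / 22.47% = 1.3148
β_P = Σ w_i β_i = 0.24×0.6850 + 0.16×0.5907 + 0.32×0.5323 + 0.18×0.7059 + 0.10×1.3148 = 0.6878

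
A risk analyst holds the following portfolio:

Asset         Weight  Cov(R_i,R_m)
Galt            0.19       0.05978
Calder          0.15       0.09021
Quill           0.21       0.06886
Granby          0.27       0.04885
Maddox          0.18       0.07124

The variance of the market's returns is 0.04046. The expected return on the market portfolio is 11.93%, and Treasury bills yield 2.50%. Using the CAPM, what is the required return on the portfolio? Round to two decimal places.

β_Galt = 0.05978 / 0.04046 = 1.4775
β_Calder = 0.09021 / 0.04046 = 2.2296
β_Quill = 0.06886 / 0.04046 = 1.7019
β_Granby = 0.04885 / 0.04046 = 1.2074
β_Maddox = 0.07124 / 0.04046 = 1.7608
β_P = Σ w_i β_i = 0.19×1.4775 + 0.15×2.2296 + 0.21×1.7019 + 0.27×1.2074 + 0.18×1.7608 = 1.6155
MRP = 11.93% − 2.50% = 9.43%
E(R_P) = R_f + β_P × MRP = 2.50% + 1.6155 × 9.43% = 17.73%

17.73%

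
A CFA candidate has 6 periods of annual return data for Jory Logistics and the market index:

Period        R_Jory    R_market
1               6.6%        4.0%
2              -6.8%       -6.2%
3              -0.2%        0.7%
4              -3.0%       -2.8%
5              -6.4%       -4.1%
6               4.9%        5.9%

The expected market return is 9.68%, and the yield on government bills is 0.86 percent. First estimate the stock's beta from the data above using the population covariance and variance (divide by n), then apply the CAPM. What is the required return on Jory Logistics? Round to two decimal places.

Mean R_i = (6.6 − 6.8 − 0.2 − 3.0 − 6.4 + 4.9) / 6 = -0.8167%
Mean R_m = (4.0 − 6.2 + 0.7 − 2.8 − 4.1 + 5.9) / 6 = -0.4167%
Σ(R_i − R̄_i)(R_m − R̄_m) = 129.9283  ⇒  Cov = 129.9283 / 6 = 21.6547
Σ(R_m − R̄_m)² = 113.3483  ⇒  Var(R_m) = 113.3483 / 6 = 18.8914
β = Cov / Var(R_m) = 21.6547 / 18.8914 = 1.1463
MRP = 9.68% − 0.86% = 8.82%
E(R) = R_f + β × MRP = 0.86% + 1.1463 × 8.82% = 10.97%

10.97%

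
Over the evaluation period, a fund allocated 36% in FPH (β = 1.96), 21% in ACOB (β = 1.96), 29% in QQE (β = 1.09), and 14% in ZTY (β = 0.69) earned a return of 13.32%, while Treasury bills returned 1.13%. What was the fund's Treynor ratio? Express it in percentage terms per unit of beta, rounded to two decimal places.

7.97%

β_P = 0.36×1.96 + 0.21×1.96 + 0.29×1.09 + 0.14×0.69 = 1.5299
Treynor = (R_P − R_f) / β_P = (13.32% − 1.13%) / 1.5299 = 12.19% / 1.5299 = 7.97%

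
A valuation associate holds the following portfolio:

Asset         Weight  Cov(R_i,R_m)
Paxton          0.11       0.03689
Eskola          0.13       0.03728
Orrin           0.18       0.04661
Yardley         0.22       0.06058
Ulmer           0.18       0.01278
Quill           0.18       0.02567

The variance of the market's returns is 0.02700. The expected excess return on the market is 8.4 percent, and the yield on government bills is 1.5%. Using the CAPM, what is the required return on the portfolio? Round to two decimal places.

13.18%

β_Paxton = 0.03689 / 0.02700 = 1.3663
β_Eskola = 0.03728 / 0.02700 = 1.3807
β_Orrin = 0.04661 / 0.02700 = 1.7263
β_Yardley = 0.06058 / 0.02700 = 2.2437
β_Ulmer = 0.01278 / 0.02700 = 0.4733
β_Quill = 0.02567 / 0.02700 = 0.9507
β_P = Σ w_i β_i = 0.11×1.3663 + 0.13×1.3807 + 0.18×1.7263 + 0.22×2.2437 + 0.18×0.4733 + 0.18×0.9507 = 1.3905
E(R_P) = R_f + β_P × MRP = 1.5% + 1.3905 × 8.4% = 13.18%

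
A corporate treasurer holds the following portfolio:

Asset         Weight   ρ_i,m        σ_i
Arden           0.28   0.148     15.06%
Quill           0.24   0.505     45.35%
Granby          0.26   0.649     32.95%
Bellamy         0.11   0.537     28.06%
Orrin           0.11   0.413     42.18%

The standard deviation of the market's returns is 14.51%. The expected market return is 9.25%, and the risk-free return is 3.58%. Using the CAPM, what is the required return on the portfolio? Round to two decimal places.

9.54%

β_Arden = 0.148 × 15.06% / 14.51% = 0.1536
β_Quill = 0.505 × 45.35% / 14.51% = 1.5783
β_Granby = 0.649 × 32.95% / 14.51% = 1.4738
β_Bellamy = 0.537 × 28.06% / 14.51% = 1.0385
β_Orrin = 0.413 × 42.18% / 14.51% = 1.2006
β_P = Σ w_i β_i = 0.28×0.1536 + 0.24×1.5783 + 0.26×1.4738 + 0.11×1.0385 + 0.11×1.2006 = 1.0513
MRP = 9.25% − 3.58% = 5.67%
E(R_P) = R_f + β_P × MRP = 3.58% + 1.0513 × 5.67% = 9.54%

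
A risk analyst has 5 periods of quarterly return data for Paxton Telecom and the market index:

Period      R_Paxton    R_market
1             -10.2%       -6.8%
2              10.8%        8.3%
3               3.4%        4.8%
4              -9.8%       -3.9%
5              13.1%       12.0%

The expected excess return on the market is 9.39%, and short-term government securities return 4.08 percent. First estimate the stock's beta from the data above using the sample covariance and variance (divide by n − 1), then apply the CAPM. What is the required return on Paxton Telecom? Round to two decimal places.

Mean R_i = (-10.2 + 10.8 + 3.4 − 9.8 + 13.1) / 5 = 1.4600%
Mean R_m = (-6.8 + 8.3 + 4.8 − 3.9 + 12.0) / 5 = 2.8800%
Σ(R_i − R̄_i)(R_m − R̄_m) = 349.7160  ⇒  Cov = 349.7160 / 4 = 87.4290
Σ(R_m − R̄_m)² = 255.9080  ⇒  Var(R_m) = 255.9080 / 4 = 63.9770
β = Cov / Var(R_m) = 87.4290 / 63.9770 = 1.3666
E(R) = R_f + β × MRP = 4.08% + 1.3666 × 9.39% = 16.91%

16.91%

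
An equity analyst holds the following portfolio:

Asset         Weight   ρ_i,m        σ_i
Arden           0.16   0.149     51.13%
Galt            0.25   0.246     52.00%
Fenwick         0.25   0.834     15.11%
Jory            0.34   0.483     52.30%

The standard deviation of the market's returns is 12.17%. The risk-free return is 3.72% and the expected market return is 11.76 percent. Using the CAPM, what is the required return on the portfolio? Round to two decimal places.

14.39%

β_Arden = 0.149 × 51.13% / 12.17% = 0.6260
β_Galt = 0.246 × 52.00% / 12.17% = 1.0511
β_Fenwick = 0.834 × 15.11% / 12.17% = 1.0355
β_Jory = 0.483 × 52.30% / 12.17% = 2.0757
β_P = Σ w_i β_i = 0.16×0.6260 + 0.25×1.0511 + 0.25×1.0355 + 0.34×2.0757 = 1.3275
MRP = 11.76% − 3.72% = 8.04%
E(R_P) = R_f + β_P × MRP = 3.72% + 1.3275 × 8.04% = 14.39%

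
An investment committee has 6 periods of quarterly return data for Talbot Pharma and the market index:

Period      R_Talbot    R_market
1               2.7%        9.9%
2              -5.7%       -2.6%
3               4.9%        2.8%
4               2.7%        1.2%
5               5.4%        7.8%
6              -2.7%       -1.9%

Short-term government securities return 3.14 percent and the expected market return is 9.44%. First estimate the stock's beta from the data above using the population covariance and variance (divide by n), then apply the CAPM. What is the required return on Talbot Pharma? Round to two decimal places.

Mean R_i = (2.7 − 5.7 + 4.9 + 2.7 + 5.4 − 2.7) / 6 = 1.2167%
Mean R_m = (9.9 − 2.6 + 2.8 + 1.2 + 7.8 − 1.9) / 6 = 2.8667%
Σ(R_i − R̄_i)(R_m − R̄_m) = 84.8333  ⇒  Cov = 84.8333 / 6 = 14.1389
Σ(R_m − R̄_m)² = 129.1933  ⇒  Var(R_m) = 129.1933 / 6 = 21.5322
β = Cov / Var(R_m) = 14.1389 / 21.5322 = 0.6566
MRP = 9.44% − 3.14% = 6.30%
E(R) = R_f + β × MRP = 3.14% + 0.6566 × 6.30% = 7.28%

7.28%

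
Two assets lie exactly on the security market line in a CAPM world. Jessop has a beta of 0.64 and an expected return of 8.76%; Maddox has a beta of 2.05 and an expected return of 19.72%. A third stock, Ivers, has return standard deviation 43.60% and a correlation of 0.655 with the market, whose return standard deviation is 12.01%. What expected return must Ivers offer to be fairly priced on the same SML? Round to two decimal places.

22.27%

MRP = (19.72% − 8.76%) / (2.05 − 0.64) = 7.7730%
R_f = 8.76% − 0.64 × 7.7730% = 3.7853%
β_Ivers = ρ·σ_i/σ_m = 0.655 × 43.60 / 12.01 = 2.3779
E(R_Ivers) = R_f + β × MRP = 3.7853% + 2.3779 × 7.7730% = 22.27%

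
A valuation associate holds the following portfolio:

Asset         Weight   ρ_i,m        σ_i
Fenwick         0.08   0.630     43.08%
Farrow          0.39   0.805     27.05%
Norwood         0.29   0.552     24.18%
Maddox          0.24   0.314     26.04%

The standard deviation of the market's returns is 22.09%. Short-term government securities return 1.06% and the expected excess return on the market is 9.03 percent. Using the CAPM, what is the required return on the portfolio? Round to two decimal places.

7.80%

β_Fenwick = 0.630 × 43.08% / 22.09% = 1.2286
β_Farrow = 0.805 × 27.05% / 22.09% = 0.9858
β_Norwood = 0.552 × 24.18% / 22.09% = 0.6042
β_Maddox = 0.314 × 26.04% / 22.09% = 0.3701
β_P = Σ w_i β_i = 0.08×1.2286 + 0.39×0.9858 + 0.29×0.6042 + 0.24×0.3701 = 0.7468
E(R_P) = R_f + β_P × MRP = 1.06% + 0.7468 × 9.03% = 7.80%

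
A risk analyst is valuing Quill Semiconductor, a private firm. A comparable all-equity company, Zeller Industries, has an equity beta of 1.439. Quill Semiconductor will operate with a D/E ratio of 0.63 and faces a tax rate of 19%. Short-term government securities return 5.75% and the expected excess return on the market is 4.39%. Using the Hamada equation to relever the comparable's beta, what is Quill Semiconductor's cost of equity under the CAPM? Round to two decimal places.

15.29%

β_L = β_U × [1 + (1 − t)(D/E)] = 1.439 × [1 + (1 − 0.19) × 0.63]
    = 1.439 × [1 + 0.81 × 0.63] = 1.439 × 1.5103 = 2.1733
E(R) = R_f + β_L × MRP = 5.75% + 2.1733 × 4.39% = 15.29%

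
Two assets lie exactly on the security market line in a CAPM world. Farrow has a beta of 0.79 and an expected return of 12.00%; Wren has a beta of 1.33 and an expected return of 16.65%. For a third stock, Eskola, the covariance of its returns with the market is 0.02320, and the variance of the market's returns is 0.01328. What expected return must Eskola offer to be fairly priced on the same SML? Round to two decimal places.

20.24%

MRP = (16.65% − 12.00%) / (1.33 − 0.79) = 8.6111%
R_f = 12.00% − 0.79 × 8.6111% = 5.1972%
β_Eskola = Cov / Var(R_m) = 0.02320 / 0.01328 = 1.7470
E(R_Eskola) = R_f + β × MRP = 5.1972% + 1.7470 × 8.6111% = 20.24%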